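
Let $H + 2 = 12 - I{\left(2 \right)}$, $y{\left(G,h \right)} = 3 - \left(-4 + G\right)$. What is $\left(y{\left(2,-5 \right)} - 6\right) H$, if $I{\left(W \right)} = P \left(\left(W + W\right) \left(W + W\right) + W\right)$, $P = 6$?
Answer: $98$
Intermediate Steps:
$y{\left(G,h \right)} = 7 - G$
$I{\left(W \right)} = 6 W + 24 W^{2}$ ($I{\left(W \right)} = 6 \left(\left(W + W\right) \left(W + W\right) + W\right) = 6 \left(2 W 2 W + W\right) = 6 \left(4 W^{2} + W\right) = 6 \left(W + 4 W^{2}\right) = 6 W + 24 W^{2}$)
$H = -98$ ($H = -2 + \left(12 - 6 \cdot 2 \left(1 + 4 \cdot 2\right)\right) = -2 + \left(12 - 6 \cdot 2 \left(1 + 8\right)\right) = -2 + \left(12 - 6 \cdot 2 \cdot 9\right) = -2 + \left(12 - 108\right) = -2 - 96 = -98$)
$\left(y{\left(2,-5 \right)} - 6\right) H = \left(\left(7 - 2\right) - 6\right) \left(-98\right) = \left(5 - 6\right) \left(-98\right) = \left(-1\right) \left(-98\right) = 98$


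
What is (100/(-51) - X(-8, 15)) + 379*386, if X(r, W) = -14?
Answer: 7461608/51 ≈ 1.4631e+5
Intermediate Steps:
(100/(-51) - X(-8, 15)) + 379*386 = (100/(-51) - 1*(-14)) + 379*386 = (100*(-1/51) + 14) + 146294 = (-100/51 + 14) + 146294 = 614/51 + 146294 = 7461608/51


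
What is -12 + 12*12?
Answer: 132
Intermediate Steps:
-12 + 12*12 = -12 + 144 = 132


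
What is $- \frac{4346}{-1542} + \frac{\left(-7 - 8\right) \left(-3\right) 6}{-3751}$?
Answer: $\frac{7942753}{2892021} \approx 2.7464$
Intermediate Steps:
$- \frac{4346}{-1542} + \frac{\left(-7 - 8\right) \left(-3\right) 6}{-3751} = \left(-4346\right) \left(- \frac{1}{1542}\right) + \left(-15\right) \left(-3\right) 6 \left(- \frac{1}{3751}\right) = \frac{2173}{771} + 45 \cdot 6 \left(- \frac{1}{3751}\right) = \frac{2173}{771} + 270 \left(- \frac{1}{3751}\right) = \frac{2173}{771} - \frac{270}{3751} = \frac{7942753}{2892021}$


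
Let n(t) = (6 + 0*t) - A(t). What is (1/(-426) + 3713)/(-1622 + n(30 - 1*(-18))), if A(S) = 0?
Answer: -1581737/688416 ≈ -2.2976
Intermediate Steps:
n(t) = 6 (n(t) = (6 + 0*t) - 1*0 = (6 + 0) + 0 = 6 + 0 = 6)
(1/(-426) + 3713)/(-1622 + n(30 - 1*(-18))) = (1/(-426) + 3713)/(-1622 + 6) = (-1/426 + 3713)/(-1616) = (1581737/426)*(-1/1616) = -1581737/688416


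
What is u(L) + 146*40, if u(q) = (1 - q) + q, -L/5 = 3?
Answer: 5841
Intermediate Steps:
L = -15 (L = -5*3 = -15)
u(q) = 1
u(L) + 146*40 = 1 + 146*40 = 1 + 5840 = 5841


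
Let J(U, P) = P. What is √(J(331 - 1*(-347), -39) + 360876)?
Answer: 3*√40093 ≈ 600.70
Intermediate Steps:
√(J(331 - 1*(-347), -39) + 360876) = √(-39 + 360876) = √360837 = 3*√40093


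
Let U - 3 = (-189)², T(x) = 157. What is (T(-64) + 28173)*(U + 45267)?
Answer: 2294475030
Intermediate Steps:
U = 35724 (U = 3 + (-189)² = 3 + 35721 = 35724)
(T(-64) + 28173)*(U + 45267) = (157 + 28173)*(35724 + 45267) = 28330*80991 = 2294475030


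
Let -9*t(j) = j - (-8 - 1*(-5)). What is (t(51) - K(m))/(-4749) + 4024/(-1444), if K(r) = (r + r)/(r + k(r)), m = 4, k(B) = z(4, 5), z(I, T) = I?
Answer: -4774967/1714389 ≈ -2.7852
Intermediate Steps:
k(B) = 4
t(j) = -⅓ - j/9 (t(j) = -(j - (-8 - 1*(-5)))/9 = -(j - (-8 + 5))/9 = -(j - 1*(-3))/9 = -(j + 3)/9 = -(3 + j)/9 = -⅓ - j/9)
K(r) = 2*r/(4 + r) (K(r) = (r + r)/(r + 4) = (2*r)/(4 + r) = 2*r/(4 + r))
(t(51) - K(m))/(-4749) + 4024/(-1444) = ((-⅓ - ⅑*51) - 2*4/(4 + 4))/(-4749) + 4024/(-1444) = ((-⅓ - 17/3) - 2*4/8)*(-1/4749) + 4024*(-1/1444) = (-6 - 2*4/8)*(-1/4749) - 1006/361 = (-6 - 1*1)*(-1/4749) - 1006/361 = (-6 - 1)*(-1/4749) - 1006/361 = -7*(-1/4749) - 1006/361 = 7/4749 - 1006/361 = -4774967/1714389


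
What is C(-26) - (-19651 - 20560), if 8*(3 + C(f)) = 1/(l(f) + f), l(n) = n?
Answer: 16726527/416 ≈ 40208.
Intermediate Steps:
C(f) = -3 + 1/(16*f) (C(f) = -3 + 1/(8*(f + f)) = -3 + 1/(8*((2*f))) = -3 + (1/(2*f))/8 = -3 + 1/(16*f))
C(-26) - (-19651 - 20560) = (-3 + (1/16)/(-26)) - (-19651 - 20560) = (-3 + (1/16)*(-1/26)) - 1*(-40211) = (-3 - 1/416) + 40211 = -1249/416 + 40211 = 16726527/416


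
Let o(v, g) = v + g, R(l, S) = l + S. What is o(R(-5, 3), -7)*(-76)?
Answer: 684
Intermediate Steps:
R(l, S) = S + l
o(v, g) = g + v
o(R(-5, 3), -7)*(-76) = (-7 + (3 - 5))*(-76) = (-7 - 2)*(-76) = -9*(-76) = 684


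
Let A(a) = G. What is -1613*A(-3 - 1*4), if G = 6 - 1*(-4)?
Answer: -16130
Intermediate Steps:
G = 10 (G = 6 + 4 = 10)
A(a) = 10
-1613*A(-3 - 1*4) = -1613*10 = -16130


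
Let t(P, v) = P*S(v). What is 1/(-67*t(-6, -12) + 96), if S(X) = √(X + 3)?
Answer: 8/121971 - 67*I/81314 ≈ 6.5589e-5 - 0.00082397*I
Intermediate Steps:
S(X) = √(3 + X)
t(P, v) = P*√(3 + v)
1/(-67*t(-6, -12) + 96) = 1/(-(-402)*√(3 - 12) + 96) = 1/(-(-402)*√(-9) + 96) = 1/(-(-402)*3*I + 96) = 1/(-(-1206)*I + 96) = 1/(1206*I + 96) = 1/(96 + 1206*I) = (96 - 1206*I)/1463652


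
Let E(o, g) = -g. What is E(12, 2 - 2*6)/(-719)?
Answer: -10/719 ≈ -0.013908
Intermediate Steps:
E(12, 2 - 2*6)/(-719) = -(2 - 2*6)/(-719) = -(2 - 12)*(-1/719) = -1*(-10)*(-1/719) = 10*(-1/719) = -10/719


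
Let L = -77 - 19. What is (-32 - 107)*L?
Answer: 13344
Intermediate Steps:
L = -96
(-32 - 107)*L = (-32 - 107)*(-96) = -139*(-96) = 13344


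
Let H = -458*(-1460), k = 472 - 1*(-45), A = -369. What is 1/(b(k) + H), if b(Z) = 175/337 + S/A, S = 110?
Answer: 124353/83152391545 ≈ 1.4955e-6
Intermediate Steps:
k = 517 (k = 472 + 45 = 517)
b(Z) = 27505/124353 (b(Z) = 175/337 + 110/(-369) = 175*(1/337) + 110*(-1/369) = 175/337 - 110/369 = 27505/124353)
H = 668680
1/(b(k) + H) = 1/(27505/124353 + 668680) = 1/(83152391545/124353) = 124353/83152391545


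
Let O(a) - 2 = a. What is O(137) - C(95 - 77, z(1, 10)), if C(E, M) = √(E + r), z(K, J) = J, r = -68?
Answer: 139 - 5*I*√2 ≈ 139.0 - 7.0711*I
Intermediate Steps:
O(a) = 2 + a
C(E, M) = √(-68 + E) (C(E, M) = √(E - 68) = √(-68 + E))
O(137) - C(95 - 77, z(1, 10)) = (2 + 137) - √(-68 + (95 - 77)) = 139 - √(-68 + 18) = 139 - √(-50) = 139 - 5*I*√2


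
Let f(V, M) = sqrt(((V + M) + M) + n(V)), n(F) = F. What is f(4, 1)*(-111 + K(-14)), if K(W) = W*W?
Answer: 85*sqrt(10) ≈ 268.79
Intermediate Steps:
K(W) = W**2
f(V, M) = sqrt(2*M + 2*V) (f(V, M) = sqrt(((V + M) + M) + V) = sqrt(((M + V) + M) + V) = sqrt((V + 2*M) + V) = sqrt(2*M + 2*V))
f(4, 1)*(-111 + K(-14)) = sqrt(2*1 + 2*4)*(-111 + (-14)**2) = sqrt(2 + 8)*(-111 + 196) = sqrt(10)*85 = 85*sqrt(10)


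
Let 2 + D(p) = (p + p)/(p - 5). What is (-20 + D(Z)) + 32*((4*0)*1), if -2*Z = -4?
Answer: -70/3 ≈ -23.333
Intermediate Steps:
Z = 2 (Z = -½*(-4) = 2)
D(p) = -2 + 2*p/(-5 + p) (D(p) = -2 + (p + p)/(p - 5) = -2 + (2*p)/(-5 + p) = -2 + 2*p/(-5 + p))
(-20 + D(Z)) + 32*((4*0)*1) = (-20 + 10/(-5 + 2)) + 32*((4*0)*1) = (-20 + 10/(-3)) + 32*(0*1) = (-20 + 10*(-⅓)) + 32*0 = (-20 - 10/3) + 0 = -70/3 + 0 = -70/3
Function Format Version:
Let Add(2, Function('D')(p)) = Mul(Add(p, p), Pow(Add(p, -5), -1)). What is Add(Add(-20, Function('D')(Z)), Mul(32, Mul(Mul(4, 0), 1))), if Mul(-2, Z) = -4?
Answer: Rational(-70, 3) ≈ -23.333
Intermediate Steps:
Z = 2 (Z = Mul(Rational(-1, 2), -4) = 2)
Function('D')(p) = Add(-2, Mul(2, p, Pow(Add(-5, p), -1))) (Function('D')(p) = Add(-2, Mul(Add(p, p), Pow(Add(p, -5), -1))) = Add(-2, Mul(Mul(2, p), Pow(Add(-5, p), -1))) = Add(-2, Mul(2, p, Pow(Add(-5, p), -1))))
Add(Add(-20, Function('D')(Z)), Mul(32, Mul(Mul(4, 0), 1))) = Add(Add(-20, Mul(10, Pow(Add(-5, 2), -1))), Mul(32, Mul(Mul(4, 0), 1))) = Add(Add(-20, Mul(10, Pow(-3, -1))), Mul(32, Mul(0, 1))) = Add(Add(-20, Mul(10, Rational(-1, 3))), Mul(32, 0)) = Add(Add(-20, Rational(-10, 3)), 0) = Add(Rational(-70, 3), 0) = Rational(-70, 3)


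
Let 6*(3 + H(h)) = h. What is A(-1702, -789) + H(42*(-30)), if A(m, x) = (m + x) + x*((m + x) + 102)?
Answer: 1882217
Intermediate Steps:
H(h) = -3 + h/6
A(m, x) = m + x + x*(102 + m + x) (A(m, x) = (m + x) + x*(102 + m + x) = m + x + x*(102 + m + x))
A(-1702, -789) + H(42*(-30)) = (-1702 + (-789)² + 103*(-789) - 1702*(-789)) + (-3 + (42*(-30))/6) = (-1702 + 622521 - 81267 + 1342878) + (-3 + (⅙)*(-1260)) = 1882430 + (-3 - 210) = 1882430 - 213 = 1882217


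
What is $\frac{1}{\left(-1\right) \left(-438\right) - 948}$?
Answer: $- \frac{1}{510} \approx -0.0019608$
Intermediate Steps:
$\frac{1}{\left(-1\right) \left(-438\right) - 948} = \frac{1}{438 - 948} = \frac{1}{-510} = - \frac{1}{510}$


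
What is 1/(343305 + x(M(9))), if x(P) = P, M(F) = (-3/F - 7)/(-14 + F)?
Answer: 15/5149597 ≈ 2.9128e-6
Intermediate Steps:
M(F) = (-7 - 3/F)/(-14 + F)
1/(343305 + x(M(9))) = 1/(343305 + (-3 - 7*9)/(9*(-14 + 9))) = 1/(343305 + (⅑)*(-3 - 63)/(-5)) = 1/(343305 + (⅑)*(-⅕)*(-66)) = 1/(343305 + 22/15) = 1/(5149597/15) = 15/5149597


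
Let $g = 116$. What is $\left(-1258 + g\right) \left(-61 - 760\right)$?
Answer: $937582$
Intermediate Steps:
$\left(-1258 + g\right) \left(-61 - 760\right) = \left(-1258 + 116\right) \left(-61 - 760\right) = - 1142 \left(-61 - 760\right) = \left(-1142\right) \left(-821\right) = 937582$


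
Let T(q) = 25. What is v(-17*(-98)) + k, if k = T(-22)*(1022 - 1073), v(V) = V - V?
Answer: -1275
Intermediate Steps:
v(V) = 0
k = -1275 (k = 25*(1022 - 1073) = 25*(-51) = -1275)
v(-17*(-98)) + k = 0 - 1275 = -1275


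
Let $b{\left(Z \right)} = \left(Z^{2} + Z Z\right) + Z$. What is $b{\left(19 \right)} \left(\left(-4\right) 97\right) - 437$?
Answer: $-287945$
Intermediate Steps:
$b{\left(Z \right)} = Z + 2 Z^{2}$ ($b{\left(Z \right)} = \left(Z^{2} + Z^{2}\right) + Z = 2 Z^{2} + Z = Z + 2 Z^{2}$)
$b{\left(19 \right)} \left(\left(-4\right) 97\right) - 437 = 19 \left(1 + 2 \cdot 19\right) \left(\left(-4\right) 97\right) - 437 = 19 \left(1 + 38\right) \left(-388\right) - 437 = 19 \cdot 39 \left(-388\right) - 437 = 741 \left(-388\right) - 437 = -287508 - 437 = -287945$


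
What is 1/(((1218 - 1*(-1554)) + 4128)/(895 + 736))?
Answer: 1631/6900 ≈ 0.23638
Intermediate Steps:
1/(((1218 - 1*(-1554)) + 4128)/(895 + 736)) = 1/(((1218 + 1554) + 4128)/1631) = 1/((2772 + 4128)*(1/1631)) = 1/(6900*(1/1631)) = 1/(6900/1631) = 1631/6900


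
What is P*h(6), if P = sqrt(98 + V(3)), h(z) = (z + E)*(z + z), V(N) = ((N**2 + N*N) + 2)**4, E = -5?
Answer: 12*sqrt(160098) ≈ 4801.5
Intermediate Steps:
V(N) = (2 + 2*N**2)**4 (V(N) = ((N**2 + N**2) + 2)**4 = (2*N**2 + 2)**4 = (2 + 2*N**2)**4)
h(z) = 2*z*(-5 + z) (h(z) = (z - 5)*(z + z) = (-5 + z)*(2*z) = 2*z*(-5 + z))
P = sqrt(160098) (P = sqrt(98 + 16*(1 + 3**2)**4) = sqrt(98 + 16*(1 + 9)**4) = sqrt(98 + 16*10**4) = sqrt(98 + 16*10000) = sqrt(98 + 160000) = sqrt(160098) ≈ 400.12)
P*h(6) = sqrt(160098)*(2*6*(-5 + 6)) = sqrt(160098)*(2*6*1) = sqrt(160098)*12 = 12*sqrt(160098)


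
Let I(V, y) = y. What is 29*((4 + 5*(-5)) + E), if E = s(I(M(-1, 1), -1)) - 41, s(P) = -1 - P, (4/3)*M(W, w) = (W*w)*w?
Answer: -1798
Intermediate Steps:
M(W, w) = 3*W*w²/4 (M(W, w) = 3*((W*w)*w)/4 = 3*(W*w²)/4 = 3*W*w²/4)
E = -41 (E = (-1 - 1*(-1)) - 41 = (-1 + 1) - 41 = 0 - 41 = -41)
29*((4 + 5*(-5)) + E) = 29*((4 + 5*(-5)) - 41) = 29*((4 - 25) - 41) = 29*(-21 - 41) = 29*(-62) = -1798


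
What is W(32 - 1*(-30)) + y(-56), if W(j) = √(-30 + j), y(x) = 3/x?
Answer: -3/56 + 4*√2 ≈ 5.6033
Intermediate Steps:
W(32 - 1*(-30)) + y(-56) = √(-30 + (32 - 1*(-30))) + 3/(-56) = √(-30 + (32 + 30)) + 3*(-1/56) = √(-30 + 62) - 3/56 = √32 - 3/56 = 4*√2 - 3/56 = -3/56 + 4*√2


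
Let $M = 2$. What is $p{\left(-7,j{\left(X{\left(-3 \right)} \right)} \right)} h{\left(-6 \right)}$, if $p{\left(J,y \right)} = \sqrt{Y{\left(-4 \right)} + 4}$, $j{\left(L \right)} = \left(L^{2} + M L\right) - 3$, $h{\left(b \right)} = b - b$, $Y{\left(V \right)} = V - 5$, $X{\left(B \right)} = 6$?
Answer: $0$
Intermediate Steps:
$Y{\left(V \right)} = -5 + V$ ($Y{\left(V \right)} = V - 5 = -5 + V$)
$h{\left(b \right)} = 0$
$j{\left(L \right)} = -3 + L^{2} + 2 L$ ($j{\left(L \right)} = \left(L^{2} + 2 L\right) - 3 = -3 + L^{2} + 2 L$)
$p{\left(J,y \right)} = i \sqrt{5}$ ($p{\left(J,y \right)} = \sqrt{\left(-5 - 4\right) + 4} = \sqrt{-9 + 4} = \sqrt{-5} = i \sqrt{5}$)
$p{\left(-7,j{\left(X{\left(-3 \right)} \right)} \right)} h{\left(-6 \right)} = i \sqrt{5} \cdot 0 = 0$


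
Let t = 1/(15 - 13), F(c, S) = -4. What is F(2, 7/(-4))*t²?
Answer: -1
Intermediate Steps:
t = ½ (t = 1/2 = ½ ≈ 0.50000)
F(2, 7/(-4))*t² = -4*(½)² = -4*¼ = -1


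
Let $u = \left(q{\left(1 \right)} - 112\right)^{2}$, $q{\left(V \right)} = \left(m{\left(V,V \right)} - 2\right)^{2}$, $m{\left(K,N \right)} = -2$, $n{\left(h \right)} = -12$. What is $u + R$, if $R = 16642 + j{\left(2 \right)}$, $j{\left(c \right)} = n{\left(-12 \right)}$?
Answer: $25846$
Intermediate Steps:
$j{\left(c \right)} = -12$
$q{\left(V \right)} = 16$ ($q{\left(V \right)} = \left(-2 - 2\right)^{2} = \left(-4\right)^{2} = 16$)
$u = 9216$ ($u = \left(16 - 112\right)^{2} = \left(-96\right)^{2} = 9216$)
$R = 16630$ ($R = 16642 - 12 = 16630$)
$u + R = 9216 + 16630 = 25846$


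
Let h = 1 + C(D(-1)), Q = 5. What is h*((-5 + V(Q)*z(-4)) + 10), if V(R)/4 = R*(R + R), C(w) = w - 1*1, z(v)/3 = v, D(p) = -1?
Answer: 2395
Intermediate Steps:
z(v) = 3*v
C(w) = -1 + w (C(w) = w - 1 = -1 + w)
V(R) = 8*R**2 (V(R) = 4*(R*(R + R)) = 4*(R*(2*R)) = 4*(2*R**2) = 8*R**2)
h = -1 (h = 1 + (-1 - 1) = 1 - 2 = -1)
h*((-5 + V(Q)*z(-4)) + 10) = -((-5 + (8*5**2)*(3*(-4))) + 10) = -((-5 + (8*25)*(-12)) + 10) = -((-5 + 200*(-12)) + 10) = -((-5 - 2400) + 10) = -(-2405 + 10) = -1*(-2395) = 2395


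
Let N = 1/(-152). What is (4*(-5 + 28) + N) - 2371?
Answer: -346409/152 ≈ -2279.0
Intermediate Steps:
N = -1/152 ≈ -0.0065789
(4*(-5 + 28) + N) - 2371 = (4*(-5 + 28) - 1/152) - 2371 = (4*23 - 1/152) - 2371 = (92 - 1/152) - 2371 = 13983/152 - 2371 = -346409/152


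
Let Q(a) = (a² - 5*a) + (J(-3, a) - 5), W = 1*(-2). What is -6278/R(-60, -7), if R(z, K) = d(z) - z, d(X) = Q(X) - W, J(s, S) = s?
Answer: -3139/1977 ≈ -1.5878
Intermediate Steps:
W = -2
Q(a) = -8 + a² - 5*a (Q(a) = (a² - 5*a) + (-3 - 5) = (a² - 5*a) - 8 = -8 + a² - 5*a)
d(X) = -6 + X² - 5*X (d(X) = (-8 + X² - 5*X) - 1*(-2) = (-8 + X² - 5*X) + 2 = -6 + X² - 5*X)
R(z, K) = -6 + z² - 6*z (R(z, K) = (-6 + z² - 5*z) - z = -6 + z² - 6*z)
-6278/R(-60, -7) = -6278/(-6 + (-60)² - 6*(-60)) = -6278/(-6 + 3600 + 360) = -6278/3954 = -6278*1/3954 = -3139/1977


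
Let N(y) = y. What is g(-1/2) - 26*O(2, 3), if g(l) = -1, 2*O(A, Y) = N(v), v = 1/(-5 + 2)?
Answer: 10/3 ≈ 3.3333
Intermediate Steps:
v = -⅓ (v = 1/(-3) = -⅓ ≈ -0.33333)
O(A, Y) = -⅙ (O(A, Y) = (½)*(-⅓) = -⅙)
g(-1/2) - 26*O(2, 3) = -1 - 26*(-⅙) = -1 + 13/3 = 10/3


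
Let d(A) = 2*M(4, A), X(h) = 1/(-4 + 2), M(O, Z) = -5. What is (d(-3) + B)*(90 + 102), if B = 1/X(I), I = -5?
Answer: -2304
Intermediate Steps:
X(h) = -1/2 (X(h) = 1/(-2) = -1/2)
d(A) = -10 (d(A) = 2*(-5) = -10)
B = -2 (B = 1/(-1/2) = -2)
(d(-3) + B)*(90 + 102) = (-10 - 2)*(90 + 102) = -12*192 = -2304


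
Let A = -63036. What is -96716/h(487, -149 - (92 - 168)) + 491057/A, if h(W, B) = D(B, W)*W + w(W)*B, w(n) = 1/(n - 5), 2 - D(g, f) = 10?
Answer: 2016378234167/118378141020 ≈ 17.033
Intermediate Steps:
D(g, f) = -8 (D(g, f) = 2 - 1*10 = 2 - 10 = -8)
w(n) = 1/(-5 + n)
h(W, B) = -8*W + B/(-5 + W)
-96716/h(487, -149 - (92 - 168)) + 491057/A = -96716*(-5 + 487)/((-149 - (92 - 168)) - 8*487*(-5 + 487)) + 491057/(-63036) = -96716*482/((-149 - 1*(-76)) - 8*487*482) + 491057*(-1/63036) = -96716*482/((-149 + 76) - 1877872) - 491057/63036 = -96716*482/(-73 - 1877872) - 491057/63036 = -96716/((1/482)*(-1877945)) - 491057/63036 = -96716/(-1877945/482) - 491057/63036 = -96716*(-482/1877945) - 491057/63036 = 46617112/1877945 - 491057/63036 = 2016378234167/118378141020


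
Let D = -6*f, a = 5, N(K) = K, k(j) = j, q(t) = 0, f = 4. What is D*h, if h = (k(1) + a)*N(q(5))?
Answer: 0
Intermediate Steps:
D = -24 (D = -6*4 = -24)
h = 0 (h = (1 + 5)*0 = 6*0 = 0)
D*h = -24*0 = 0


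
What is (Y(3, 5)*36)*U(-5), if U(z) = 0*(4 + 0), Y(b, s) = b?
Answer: 0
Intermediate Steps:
U(z) = 0 (U(z) = 0*4 = 0)
(Y(3, 5)*36)*U(-5) = (3*36)*0 = 108*0 = 0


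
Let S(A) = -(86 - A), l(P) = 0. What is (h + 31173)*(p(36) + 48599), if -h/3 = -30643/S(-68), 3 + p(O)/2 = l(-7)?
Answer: 228810490809/154 ≈ 1.4858e+9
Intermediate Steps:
S(A) = -86 + A
p(O) = -6 (p(O) = -6 + 2*0 = -6 + 0 = -6)
h = -91929/154 (h = -(-91929)/(-86 - 68) = -(-91929)/(-154) = -(-91929)*(-1)/154 = -3*30643/154 = -91929/154 ≈ -596.94)
(h + 31173)*(p(36) + 48599) = (-91929/154 + 31173)*(-6 + 48599) = (4708713/154)*48593 = 228810490809/154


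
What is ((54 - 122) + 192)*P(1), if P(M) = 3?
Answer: 372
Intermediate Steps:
((54 - 122) + 192)*P(1) = ((54 - 122) + 192)*3 = (-68 + 192)*3 = 124*3 = 372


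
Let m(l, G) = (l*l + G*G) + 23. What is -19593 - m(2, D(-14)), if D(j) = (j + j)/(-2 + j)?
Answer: -313969/16 ≈ -19623.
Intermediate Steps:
D(j) = 2*j/(-2 + j) (D(j) = (2*j)/(-2 + j) = 2*j/(-2 + j))
m(l, G) = 23 + G**2 + l**2 (m(l, G) = (l**2 + G**2) + 23 = (G**2 + l**2) + 23 = 23 + G**2 + l**2)
-19593 - m(2, D(-14)) = -19593 - (23 + (2*(-14)/(-2 - 14))**2 + 2**2) = -19593 - (23 + (2*(-14)/(-16))**2 + 4) = -19593 - (23 + (2*(-14)*(-1/16))**2 + 4) = -19593 - (23 + (7/4)**2 + 4) = -19593 - (23 + 49/16 + 4) = -19593 - 1*481/16 = -19593 - 481/16 = -313969/16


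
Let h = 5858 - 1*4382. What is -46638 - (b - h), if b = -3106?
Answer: -42056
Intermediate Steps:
h = 1476 (h = 5858 - 4382 = 1476)
-46638 - (b - h) = -46638 - (-3106 - 1*1476) = -46638 - (-3106 - 1476) = -46638 - 1*(-4582) = -46638 + 4582 = -42056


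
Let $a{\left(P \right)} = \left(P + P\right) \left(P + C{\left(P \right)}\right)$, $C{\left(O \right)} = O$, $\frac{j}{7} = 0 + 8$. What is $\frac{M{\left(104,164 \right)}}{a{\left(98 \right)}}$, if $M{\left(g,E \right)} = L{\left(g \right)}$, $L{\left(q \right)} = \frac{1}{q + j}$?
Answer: $\frac{1}{6146560} \approx 1.6269 \cdot 10^{-7}$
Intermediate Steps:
$j = 56$ ($j = 7 \left(0 + 8\right) = 7 \cdot 8 = 56$)
$L{\left(q \right)} = \frac{1}{56 + q}$ ($L{\left(q \right)} = \frac{1}{q + 56} = \frac{1}{56 + q}$)
$M{\left(g,E \right)} = \frac{1}{56 + g}$
$a{\left(P \right)} = 4 P^{2}$ ($a{\left(P \right)} = \left(P + P\right) \left(P + P\right) = 2 P 2 P = 4 P^{2}$)
$\frac{M{\left(104,164 \right)}}{a{\left(98 \right)}} = \frac{1}{\left(56 + 104\right) 4 \cdot 98^{2}} = \frac{1}{160 \cdot 4 \cdot 9604} = \frac{1}{160 \cdot 38416} = \frac{1}{160} \cdot \frac{1}{38416} = \frac{1}{6146560}$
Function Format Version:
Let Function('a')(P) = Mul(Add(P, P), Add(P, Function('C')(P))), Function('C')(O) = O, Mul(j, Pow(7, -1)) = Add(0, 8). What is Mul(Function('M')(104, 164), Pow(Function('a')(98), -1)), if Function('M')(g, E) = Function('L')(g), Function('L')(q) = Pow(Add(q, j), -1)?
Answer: Rational(1, 6146560) ≈ 1.6269e-7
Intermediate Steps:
j = 56 (j = Mul(7, Add(0, 8)) = Mul(7, 8) = 56)
Function('L')(q) = Pow(Add(56, q), -1) (Function('L')(q) = Pow(Add(q, 56), -1) = Pow(Add(56, q), -1))
Function('M')(g, E) = Pow(Add(56, g), -1)
Function('a')(P) = Mul(4, Pow(P, 2)) (Function('a')(P) = Mul(Add(P, P), Add(P, P)) = Mul(Mul(2, P), Mul(2, P)) = Mul(4, Pow(P, 2)))
Mul(Function('M')(104, 164), Pow(Function('a')(98), -1)) = Mul(Pow(Add(56, 104), -1), Pow(Mul(4, Pow(98, 2)), -1)) = Mul(Pow(160, -1), Pow(Mul(4, 9604), -1)) = Mul(Rational(1, 160), Pow(38416, -1)) = Mul(Rational(1, 160), Rational(1, 38416)) = Rational(1, 6146560)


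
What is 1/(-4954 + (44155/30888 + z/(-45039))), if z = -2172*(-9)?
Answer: -463721544/2296814896169 ≈ -0.00020190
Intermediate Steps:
z = 19548
1/(-4954 + (44155/30888 + z/(-45039))) = 1/(-4954 + (44155/30888 + 19548/(-45039))) = 1/(-4954 + (44155*(1/30888) + 19548*(-1/45039))) = 1/(-4954 + (44155/30888 - 6516/15013)) = 1/(-4954 + 461632807/463721544) = 1/(-2296814896169/463721544) = -463721544/2296814896169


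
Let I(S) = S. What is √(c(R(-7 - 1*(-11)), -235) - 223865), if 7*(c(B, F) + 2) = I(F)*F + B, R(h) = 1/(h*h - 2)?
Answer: 53*I*√15070/14 ≈ 464.73*I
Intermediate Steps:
R(h) = 1/(-2 + h²) (R(h) = 1/(h² - 2) = 1/(-2 + h²))
c(B, F) = -2 + B/7 + F²/7 (c(B, F) = -2 + (F*F + B)/7 = -2 + (F² + B)/7 = -2 + (B + F²)/7 = -2 + (B/7 + F²/7) = -2 + B/7 + F²/7)
√(c(R(-7 - 1*(-11)), -235) - 223865) = √((-2 + 1/(7*(-2 + (-7 - 1*(-11))²)) + (⅐)*(-235)²) - 223865) = √((-2 + 1/(7*(-2 + (-7 + 11)²)) + (⅐)*55225) - 223865) = √((-2 + 1/(7*(-2 + 4²)) + 55225/7) - 223865) = √((-2 + 1/(7*(-2 + 16)) + 55225/7) - 223865) = √((-2 + (⅐)/14 + 55225/7) - 223865) = √((-2 + (⅐)*(1/14) + 55225/7) - 223865) = √((-2 + 1/98 + 55225/7) - 223865) = √(772955/98 - 223865) = √(-21165815/98) = 53*I*√15070/14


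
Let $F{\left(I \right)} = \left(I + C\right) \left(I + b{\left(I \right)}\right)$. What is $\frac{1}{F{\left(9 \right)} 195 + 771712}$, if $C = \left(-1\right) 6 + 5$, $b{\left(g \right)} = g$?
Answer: $\frac{1}{799792} \approx 1.2503 \cdot 10^{-6}$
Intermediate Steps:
$C = -1$ ($C = -6 + 5 = -1$)
$F{\left(I \right)} = 2 I \left(-1 + I\right)$ ($F{\left(I \right)} = \left(I - 1\right) \left(I + I\right) = \left(-1 + I\right) 2 I = 2 I \left(-1 + I\right)$)
$\frac{1}{F{\left(9 \right)} 195 + 771712} = \frac{1}{2 \cdot 9 \left(-1 + 9\right) 195 + 771712} = \frac{1}{2 \cdot 9 \cdot 8 \cdot 195 + 771712} = \frac{1}{144 \cdot 195 + 771712} = \frac{1}{28080 + 771712} = \frac{1}{799792}$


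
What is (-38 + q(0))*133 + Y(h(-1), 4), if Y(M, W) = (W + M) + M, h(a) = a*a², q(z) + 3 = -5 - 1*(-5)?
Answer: -5451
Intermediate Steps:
q(z) = -3 (q(z) = -3 + (-5 - 1*(-5)) = -3 + (-5 + 5) = -3 + 0 = -3)
h(a) = a³
Y(M, W) = W + 2*M (Y(M, W) = (M + W) + M = W + 2*M)
(-38 + q(0))*133 + Y(h(-1), 4) = (-38 - 3)*133 + (4 + 2*(-1)³) = -41*133 + (4 + 2*(-1)) = -5453 + (4 - 2) = -5453 + 2 = -5451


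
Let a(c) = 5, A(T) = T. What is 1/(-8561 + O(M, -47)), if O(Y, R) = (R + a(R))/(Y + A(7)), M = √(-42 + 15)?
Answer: (-3*√3 + 7*I)/(7*(-8567*I + 3669*√3)) ≈ -0.00011676 - 3.9145e-8*I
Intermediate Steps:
M = 3*I*√3 (M = √(-27) = 3*I*√3 ≈ 5.1962*I)
O(Y, R) = (5 + R)/(7 + Y) (O(Y, R) = (R + 5)/(Y + 7) = (5 + R)/(7 + Y))
1/(-8561 + O(M, -47)) = 1/(-8561 + (5 - 47)/(7 + 3*I*√3)) = 1/(-8561 - 42/(7 + 3*I*√3))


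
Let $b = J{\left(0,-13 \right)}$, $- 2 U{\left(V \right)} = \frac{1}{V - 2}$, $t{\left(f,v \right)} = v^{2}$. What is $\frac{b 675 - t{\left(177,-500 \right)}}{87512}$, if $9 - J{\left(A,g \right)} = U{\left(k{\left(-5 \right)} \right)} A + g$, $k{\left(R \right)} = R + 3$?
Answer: $- \frac{117575}{43756} \approx -2.6871$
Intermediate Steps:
$k{\left(R \right)} = 3 + R$
$U{\left(V \right)} = - \frac{1}{2 \left(-2 + V\right)}$ ($U{\left(V \right)} = - \frac{1}{2 \left(V - 2\right)} = - \frac{1}{2 \left(-2 + V\right)}$)
$J{\left(A,g \right)} = 9 - g - \frac{A}{8}$ ($J{\left(A,g \right)} = 9 - \left(- \frac{1}{-4 + 2 \left(3 - 5\right)} A + g\right) = 9 - \left(- \frac{1}{-4 + 2 \left(-2\right)} A + g\right) = 9 - \left(- \frac{1}{-4 - 4} A + g\right) = 9 - \left(- \frac{1}{-8} A + g\right) = 9 - \left(\left(-1\right) \left(- \frac{1}{8}\right) A + g\right) = 9 - \left(\frac{A}{8} + g\right) = 9 - \left(g + \frac{A}{8}\right) = 9 - g - \frac{A}{8}$)
$b = 22$ ($b = 9 - -13 - 0 = 9 + 13 + 0 = 22$)
$\frac{b 675 - t{\left(177,-500 \right)}}{87512} = \frac{22 \cdot 675 - \left(-500\right)^{2}}{87512} = \left(14850 - 250000\right) \frac{1}{87512} = \left(-235150\right) \frac{1}{87512} = - \frac{117575}{43756}$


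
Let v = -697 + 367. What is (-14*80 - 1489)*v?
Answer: 860970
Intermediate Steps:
v = -330
(-14*80 - 1489)*v = (-14*80 - 1489)*(-330) = (-1120 - 1489)*(-330) = -2609*(-330) = 860970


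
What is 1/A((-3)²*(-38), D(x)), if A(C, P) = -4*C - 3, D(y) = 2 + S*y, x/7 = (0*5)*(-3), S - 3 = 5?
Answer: 1/1365 ≈ 0.00073260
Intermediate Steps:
S = 8 (S = 3 + 5 = 8)
x = 0 (x = 7*((0*5)*(-3)) = 7*(0*(-3)) = 7*0 = 0)
D(y) = 2 + 8*y
A(C, P) = -3 - 4*C
1/A((-3)²*(-38), D(x)) = 1/(-3 - 4*(-3)²*(-38)) = 1/(-3 - 36*(-38)) = 1/(-3 - 4*(-342)) = 1/(-3 + 1368) = 1/1365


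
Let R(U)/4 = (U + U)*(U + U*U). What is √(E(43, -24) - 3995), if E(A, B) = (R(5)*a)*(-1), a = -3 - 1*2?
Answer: √2005 ≈ 44.777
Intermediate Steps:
a = -5 (a = -3 - 2 = -5)
R(U) = 8*U*(U + U²) (R(U) = 4*((U + U)*(U + U*U)) = 4*((2*U)*(U + U²)) = 4*(2*U*(U + U²)) = 8*U*(U + U²))
E(A, B) = 6000 (E(A, B) = ((8*5²*(1 + 5))*(-5))*(-1) = ((8*25*6)*(-5))*(-1) = (1200*(-5))*(-1) = -6000*(-1) = 6000)
√(E(43, -24) - 3995) = √(6000 - 3995) = √2005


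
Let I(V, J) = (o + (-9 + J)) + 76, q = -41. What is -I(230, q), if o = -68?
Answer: 42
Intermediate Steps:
I(V, J) = -1 + J (I(V, J) = (-68 + (-9 + J)) + 76 = (-77 + J) + 76 = -1 + J)
-I(230, q) = -(-1 - 41) = -1*(-42) = 42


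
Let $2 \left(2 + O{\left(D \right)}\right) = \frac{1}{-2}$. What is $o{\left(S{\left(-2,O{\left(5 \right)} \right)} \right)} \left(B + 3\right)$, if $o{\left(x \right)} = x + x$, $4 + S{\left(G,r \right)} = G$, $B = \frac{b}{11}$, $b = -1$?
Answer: $- \frac{384}{11} \approx -34.909$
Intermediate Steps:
$B = - \frac{1}{11} \approx -0.090909$
$O{\left(D \right)} = - \frac{9}{4}$ ($O{\left(D \right)} = -2 + \frac{1}{2 \left(-2\right)} = -2 + \frac{1}{2} \left(- \frac{1}{2}\right) = -2 - \frac{1}{4} = - \frac{9}{4}$)
$S{\left(G,r \right)} = -4 + G$
$o{\left(x \right)} = 2 x$
$o{\left(S{\left(-2,O{\left(5 \right)} \right)} \right)} \left(B + 3\right) = 2 \left(-4 - 2\right) \left(- \frac{1}{11} + 3\right) = 2 \left(-6\right) \frac{32}{11} = \left(-12\right) \frac{32}{11} = - \frac{384}{11}$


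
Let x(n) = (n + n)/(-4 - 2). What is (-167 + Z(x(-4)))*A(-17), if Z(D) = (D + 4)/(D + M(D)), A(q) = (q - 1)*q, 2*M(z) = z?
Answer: -50286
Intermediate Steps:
M(z) = z/2
x(n) = -n/3 (x(n) = (2*n)/(-6) = (2*n)*(-1/6) = -n/3)
A(q) = q*(-1 + q) (A(q) = (-1 + q)*q = q*(-1 + q))
Z(D) = 2*(4 + D)/(3*D) (Z(D) = (D + 4)/(D + D/2) = (4 + D)/((3*D/2)) = (4 + D)*(2/(3*D)) = 2*(4 + D)/(3*D))
(-167 + Z(x(-4)))*A(-17) = (-167 + 2*(4 - 1/3*(-4))/(3*((-1/3*(-4)))))*(-17*(-1 - 17)) = (-167 + 2*(4 + 4/3)/(3*(4/3)))*(-17*(-18)) = (-167 + (2/3)*(3/4)*(16/3))*306 = (-167 + 8/3)*306 = -493/3*306 = -50286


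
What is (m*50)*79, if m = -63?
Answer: -248850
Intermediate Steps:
(m*50)*79 = -63*50*79 = -3150*79 = -248850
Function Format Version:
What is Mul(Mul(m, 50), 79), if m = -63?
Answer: -248850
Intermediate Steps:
Mul(Mul(m, 50), 79) = Mul(Mul(-63, 50), 79) = Mul(-3150, 79) = -248850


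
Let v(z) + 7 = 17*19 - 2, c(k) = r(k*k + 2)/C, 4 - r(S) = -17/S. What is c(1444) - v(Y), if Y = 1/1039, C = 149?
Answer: -97546925899/310685562 ≈ -313.97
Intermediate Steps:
r(S) = 4 + 17/S (r(S) = 4 - (-17)/S = 4 + 17/S)
c(k) = 4/149 + 17/(149*(2 + k²)) (c(k) = (4 + 17/(k*k + 2))/149 = (4 + 17/(k² + 2))*(1/149) = (4 + 17/(2 + k²))*(1/149) = 4/149 + 17/(149*(2 + k²)))
Y = 1/1039 ≈ 0.00096246
v(z) = 314 (v(z) = -7 + (17*19 - 2) = -7 + (323 - 2) = -7 + 321 = 314)
c(1444) - v(Y) = (25 + 4*1444²)/(149*(2 + 1444²)) - 1*314 = (25 + 4*2085136)/(149*(2 + 2085136)) - 314 = (1/149)*(25 + 8340544)/2085138 - 314 = (1/149)*(1/2085138)*8340569 - 314 = 8340569/310685562 - 314 = -97546925899/310685562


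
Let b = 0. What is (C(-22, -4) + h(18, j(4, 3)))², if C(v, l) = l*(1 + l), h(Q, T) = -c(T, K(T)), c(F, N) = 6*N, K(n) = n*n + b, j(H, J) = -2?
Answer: 144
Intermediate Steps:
K(n) = n² (K(n) = n*n + 0 = n² + 0 = n²)
h(Q, T) = -6*T²
(C(-22, -4) + h(18, j(4, 3)))² = (-4*(1 - 4) - 6*(-2)²)² = (-4*(-3) - 6*4)² = (12 - 24)² = (-12)² = 144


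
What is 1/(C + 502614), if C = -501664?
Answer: 1/950 ≈ 0.0010526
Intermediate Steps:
1/(C + 502614) = 1/(-501664 + 502614) = 1/950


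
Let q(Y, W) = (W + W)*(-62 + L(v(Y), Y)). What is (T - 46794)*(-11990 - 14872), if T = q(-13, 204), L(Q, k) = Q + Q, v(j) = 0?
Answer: 1936481580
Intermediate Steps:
L(Q, k) = 2*Q
q(Y, W) = -124*W (q(Y, W) = (W + W)*(-62 + 2*0) = (2*W)*(-62 + 0) = (2*W)*(-62) = -124*W)
T = -25296 (T = -124*204 = -25296)
(T - 46794)*(-11990 - 14872) = (-25296 - 46794)*(-11990 - 14872) = -72090*(-26862) = 1936481580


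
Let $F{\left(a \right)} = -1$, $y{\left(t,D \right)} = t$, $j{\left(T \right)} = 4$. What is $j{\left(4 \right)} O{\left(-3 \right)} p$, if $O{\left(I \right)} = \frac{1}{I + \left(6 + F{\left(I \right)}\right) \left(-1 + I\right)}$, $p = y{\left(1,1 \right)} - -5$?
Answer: $- \frac{24}{23} \approx -1.0435$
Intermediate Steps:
$p = 6$ ($p = 1 - -5 = 1 + 5 = 6$)
$O{\left(I \right)} = \frac{1}{-5 + 6 I}$ ($O{\left(I \right)} = \frac{1}{I + \left(6 - 1\right) \left(-1 + I\right)} = \frac{1}{I + 5 \left(-1 + I\right)} = \frac{1}{I + \left(-5 + 5 I\right)} = \frac{1}{-5 + 6 I}$)
$j{\left(4 \right)} O{\left(-3 \right)} p = \frac{4}{-5 + 6 \left(-3\right)} 6 = \frac{4}{-5 - 18} \cdot 6 = \frac{4}{-23} \cdot 6 = 4 \left(- \frac{1}{23}\right) 6 = \left(- \frac{4}{23}\right) 6 = - \frac{24}{23}$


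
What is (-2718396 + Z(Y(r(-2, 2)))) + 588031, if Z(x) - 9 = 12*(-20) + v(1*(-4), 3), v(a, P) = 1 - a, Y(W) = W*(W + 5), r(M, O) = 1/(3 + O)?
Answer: -2130591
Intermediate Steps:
Y(W) = W*(5 + W)
Z(x) = -226 (Z(x) = 9 + (12*(-20) + (1 - (-4))) = 9 + (-240 + (1 - 1*(-4))) = 9 + (-240 + (1 + 4)) = 9 + (-240 + 5) = 9 - 235 = -226)
(-2718396 + Z(Y(r(-2, 2)))) + 588031 = (-2718396 - 226) + 588031 = -2718622 + 588031 = -2130591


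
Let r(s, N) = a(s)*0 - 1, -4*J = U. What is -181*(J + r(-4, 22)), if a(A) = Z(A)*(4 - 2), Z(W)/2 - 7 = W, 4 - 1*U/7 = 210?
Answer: -130139/2 ≈ -65070.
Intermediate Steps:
U = -1442 (U = 28 - 7*210 = 28 - 1470 = -1442)
Z(W) = 14 + 2*W
J = 721/2 (J = -¼*(-1442) = 721/2 ≈ 360.50)
a(A) = 28 + 4*A (a(A) = (14 + 2*A)*(4 - 2) = (14 + 2*A)*2 = 28 + 4*A)
r(s, N) = -1 (r(s, N) = (28 + 4*s)*0 - 1 = 0 - 1 = -1)
-181*(J + r(-4, 22)) = -181*(721/2 - 1) = -181*719/2 = -130139/2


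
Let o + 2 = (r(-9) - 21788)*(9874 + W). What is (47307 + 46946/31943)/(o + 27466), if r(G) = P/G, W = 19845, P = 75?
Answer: -4533523341/62072062409957 ≈ -7.3036e-5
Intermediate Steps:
r(G) = 75/G
o = -1943295697/3 (o = -2 + (75/(-9) - 21788)*(9874 + 19845) = -2 + (75*(-⅑) - 21788)*29719 = -2 + (-25/3 - 21788)*29719 = -2 - 65389/3*29719 = -2 - 1943295691/3 = -1943295697/3 ≈ -6.4776e+8)
(47307 + 46946/31943)/(o + 27466) = (47307 + 46946/31943)/(-1943295697/3 + 27466) = (47307 + 46946*(1/31943))/(-1943213299/3) = (47307 + 46946/31943)*(-3/1943213299) = (1511174447/31943)*(-3/1943213299) = -4533523341/62072062409957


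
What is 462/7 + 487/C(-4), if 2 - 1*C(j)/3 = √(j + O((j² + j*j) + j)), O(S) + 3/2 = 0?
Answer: 5710/57 + 487*I*√22/57 ≈ 100.18 + 40.074*I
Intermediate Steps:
O(S) = -3/2 (O(S) = -3/2 + 0 = -3/2)
C(j) = 6 - 3*√(-3/2 + j) (C(j) = 6 - 3*√(j - 3/2) = 6 - 3*√(-3/2 + j))
462/7 + 487/C(-4) = 462/7 + 487/(6 - 3*√(-6 + 4*(-4))/2) = 462*(⅐) + 487/(6 - 3*√(-6 - 16)/2) = 66 + 487/(6 - 3*I*√22/2)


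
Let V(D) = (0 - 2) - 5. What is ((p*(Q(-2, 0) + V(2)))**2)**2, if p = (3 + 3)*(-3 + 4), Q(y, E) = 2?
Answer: 810000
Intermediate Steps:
V(D) = -7 (V(D) = -2 - 5 = -7)
p = 6 (p = 6*1 = 6)
((p*(Q(-2, 0) + V(2)))**2)**2 = ((6*(2 - 7))**2)**2 = ((6*(-5))**2)**2 = ((-30)**2)**2 = 900**2 = 810000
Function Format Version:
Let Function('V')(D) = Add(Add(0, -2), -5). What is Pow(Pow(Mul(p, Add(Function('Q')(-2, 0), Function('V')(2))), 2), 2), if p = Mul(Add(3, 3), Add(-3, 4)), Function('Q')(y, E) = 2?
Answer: 810000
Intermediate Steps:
Function('V')(D) = -7 (Function('V')(D) = Add(-2, -5) = -7)
p = 6 (p = Mul(6, 1) = 6)
Pow(Pow(Mul(p, Add(Function('Q')(-2, 0), Function('V')(2))), 2), 2) = Pow(Pow(Mul(6, Add(2, -7)), 2), 2) = Pow(Pow(Mul(6, -5), 2), 2) = Pow(Pow(-30, 2), 2) = Pow(900, 2) = 810000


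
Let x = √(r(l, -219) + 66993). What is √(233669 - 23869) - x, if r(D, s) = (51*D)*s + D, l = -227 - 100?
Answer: -√3718929 + 10*√2098 ≈ -1470.4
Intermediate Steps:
l = -327
r(D, s) = D + 51*D*s (r(D, s) = 51*D*s + D = D + 51*D*s)
x = √3718929 (x = √(-327*(1 + 51*(-219)) + 66993) = √(-327*(1 - 11169) + 66993) = √(-327*(-11168) + 66993) = √(3651936 + 66993) = √3718929 ≈ 1928.5)
√(233669 - 23869) - x = √(233669 - 23869) - √3718929 = √209800 - √3718929 = 10*√2098 - √3718929 = -√3718929 + 10*√2098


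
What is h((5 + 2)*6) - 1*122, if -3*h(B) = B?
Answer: -136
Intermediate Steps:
h(B) = -B/3
h((5 + 2)*6) - 1*122 = -(5 + 2)*6/3 - 1*122 = -7*6/3 - 122 = -1/3*42 - 122 = -14 - 122 = -136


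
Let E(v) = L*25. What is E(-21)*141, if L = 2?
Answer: 7050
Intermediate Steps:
E(v) = 50 (E(v) = 2*25 = 50)
E(-21)*141 = 50*141 = 7050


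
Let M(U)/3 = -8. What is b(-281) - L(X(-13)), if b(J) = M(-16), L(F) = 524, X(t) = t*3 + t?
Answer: -548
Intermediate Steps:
X(t) = 4*t (X(t) = 3*t + t = 4*t)
M(U) = -24 (M(U) = 3*(-8) = -24)
b(J) = -24
b(-281) - L(X(-13)) = -24 - 1*524 = -24 - 524 = -548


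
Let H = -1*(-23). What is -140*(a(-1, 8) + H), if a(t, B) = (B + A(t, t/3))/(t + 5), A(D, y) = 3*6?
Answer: -4130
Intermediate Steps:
H = 23
A(D, y) = 18
a(t, B) = (18 + B)/(5 + t) (a(t, B) = (B + 18)/(t + 5) = (18 + B)/(5 + t))
-140*(a(-1, 8) + H) = -140*((18 + 8)/(5 - 1) + 23) = -140*(26/4 + 23) = -140*((1/4)*26 + 23) = -140*(13/2 + 23) = -140*59/2 = -4130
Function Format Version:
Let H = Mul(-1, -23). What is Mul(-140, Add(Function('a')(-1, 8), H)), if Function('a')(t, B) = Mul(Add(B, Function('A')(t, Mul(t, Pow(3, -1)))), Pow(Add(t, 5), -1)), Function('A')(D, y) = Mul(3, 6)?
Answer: -4130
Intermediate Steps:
H = 23
Function('A')(D, y) = 18
Function('a')(t, B) = Mul(Pow(Add(5, t), -1), Add(18, B)) (Function('a')(t, B) = Mul(Add(B, 18), Pow(Add(t, 5), -1)) = Mul(Add(18, B), Pow(Add(5, t), -1)) = Mul(Pow(Add(5, t), -1), Add(18, B)))
Mul(-140, Add(Function('a')(-1, 8), H)) = Mul(-140, Add(Mul(Pow(Add(5, -1), -1), Add(18, 8)), 23)) = Mul(-140, Add(Mul(Pow(4, -1), 26), 23)) = Mul(-140, Add(Mul(Rational(1, 4), 26), 23)) = Mul(-140, Add(Rational(13, 2), 23)) = Mul(-140, Rational(59, 2)) = -4130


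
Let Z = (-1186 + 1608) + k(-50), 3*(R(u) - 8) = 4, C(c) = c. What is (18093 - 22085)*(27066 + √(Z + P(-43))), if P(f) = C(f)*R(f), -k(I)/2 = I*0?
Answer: -108047472 - 3992*√186/3 ≈ -1.0807e+8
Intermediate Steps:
k(I) = 0 (k(I) = -2*I*0 = -2*0 = 0)
R(u) = 28/3 (R(u) = 8 + (⅓)*4 = 8 + 4/3 = 28/3)
Z = 422 (Z = (-1186 + 1608) + 0 = 422 + 0 = 422)
P(f) = 28*f/3 (P(f) = f*(28/3) = 28*f/3)
(18093 - 22085)*(27066 + √(Z + P(-43))) = (18093 - 22085)*(27066 + √(422 + (28/3)*(-43))) = -3992*(27066 + √(422 - 1204/3)) = -3992*(27066 + √(62/3)) = -3992*(27066 + √186/3) = -108047472 - 3992*√186/3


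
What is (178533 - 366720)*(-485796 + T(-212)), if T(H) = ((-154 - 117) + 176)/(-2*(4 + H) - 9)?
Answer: 37208158061529/407 ≈ 9.1420e+10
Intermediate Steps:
T(H) = -95/(-17 - 2*H) (T(H) = (-271 + 176)/((-8 - 2*H) - 9) = -95/(-17 - 2*H))
(178533 - 366720)*(-485796 + T(-212)) = (178533 - 366720)*(-485796 + 95/(17 + 2*(-212))) = -188187*(-485796 + 95/(17 - 424)) = -188187*(-485796 + 95/(-407)) = -188187*(-485796 + 95*(-1/407)) = -188187*(-485796 - 95/407) = -188187*(-197719067/407) = 37208158061529/407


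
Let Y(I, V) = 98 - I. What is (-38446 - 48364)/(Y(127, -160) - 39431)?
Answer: 8681/3946 ≈ 2.2000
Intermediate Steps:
(-38446 - 48364)/(Y(127, -160) - 39431) = (-38446 - 48364)/((98 - 1*127) - 39431) = -86810/((98 - 127) - 39431) = -86810/(-29 - 39431) = -86810/(-39460) = -86810*(-1/39460) = 8681/3946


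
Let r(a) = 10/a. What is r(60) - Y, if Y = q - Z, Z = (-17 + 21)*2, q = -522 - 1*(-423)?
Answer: 643/6 ≈ 107.17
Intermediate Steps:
q = -99 (q = -522 + 423 = -99)
Z = 8 (Z = 4*2 = 8)
Y = -107 (Y = -99 - 1*8 = -99 - 8 = -107)
r(60) - Y = 10/60 - 1*(-107) = 10*(1/60) + 107 = ⅙ + 107 = 643/6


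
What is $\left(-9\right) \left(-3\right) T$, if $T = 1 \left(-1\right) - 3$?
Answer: $-108$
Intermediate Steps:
$T = -4$ ($T = -1 - 3 = -4$)
$\left(-9\right) \left(-3\right) T = \left(-9\right) \left(-3\right) \left(-4\right) = 27 \left(-4\right) = -108$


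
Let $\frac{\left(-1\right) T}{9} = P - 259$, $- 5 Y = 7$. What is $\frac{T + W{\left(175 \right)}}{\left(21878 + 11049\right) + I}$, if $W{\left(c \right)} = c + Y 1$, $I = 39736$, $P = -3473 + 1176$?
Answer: $\frac{115888}{363315} \approx 0.31897$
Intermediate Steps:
$Y = - \frac{7}{5}$ ($Y = \left(- \frac{1}{5}\right) 7 = - \frac{7}{5} \approx -1.4$)
$P = -2297$
$W{\left(c \right)} = - \frac{7}{5} + c$ ($W{\left(c \right)} = c - \frac{7}{5} = - \frac{7}{5} + c$)
$T = 23004$ ($T = - 9 \left(-2297 - 259\right) = \left(-9\right) \left(-2556\right) = 23004$)
$\frac{T + W{\left(175 \right)}}{\left(21878 + 11049\right) + I} = \frac{23004 + \left(- \frac{7}{5} + 175\right)}{\left(21878 + 11049\right) + 39736} = \frac{23004 + \frac{868}{5}}{32927 + 39736} = \frac{115888}{5 \cdot 72663} = \frac{115888}{5} \cdot \frac{1}{72663} = \frac{115888}{363315}$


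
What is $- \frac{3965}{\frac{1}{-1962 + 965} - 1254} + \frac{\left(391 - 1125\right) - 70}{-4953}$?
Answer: $\frac{6861640407}{2064144589} \approx 3.3242$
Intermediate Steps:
$- \frac{3965}{\frac{1}{-1962 + 965} - 1254} + \frac{\left(391 - 1125\right) - 70}{-4953} = - \frac{3965}{\frac{1}{-997} - 1254} + \left(-734 - 70\right) \left(- \frac{1}{4953}\right) = - \frac{3965}{- \frac{1}{997} - 1254} - - \frac{268}{1651} = - \frac{3965}{- \frac{1250239}{997}} + \frac{268}{1651} = \left(-3965\right) \left(- \frac{997}{1250239}\right) + \frac{268}{1651} = \frac{3953105}{1250239} + \frac{268}{1651} = \frac{6861640407}{2064144589}$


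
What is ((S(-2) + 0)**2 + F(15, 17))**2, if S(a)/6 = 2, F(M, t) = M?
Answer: 25281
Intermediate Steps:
S(a) = 12 (S(a) = 6*2 = 12)
((S(-2) + 0)**2 + F(15, 17))**2 = ((12 + 0)**2 + 15)**2 = (12**2 + 15)**2 = (144 + 15)**2 = 159**2 = 25281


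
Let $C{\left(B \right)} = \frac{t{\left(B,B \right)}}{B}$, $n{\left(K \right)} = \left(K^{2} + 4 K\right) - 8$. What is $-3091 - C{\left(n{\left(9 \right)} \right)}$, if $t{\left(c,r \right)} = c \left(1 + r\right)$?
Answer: $-3201$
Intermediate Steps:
$n{\left(K \right)} = -8 + K^{2} + 4 K$
$C{\left(B \right)} = 1 + B$ ($C{\left(B \right)} = \frac{B \left(1 + B\right)}{B} = 1 + B$)
$-3091 - C{\left(n{\left(9 \right)} \right)} = -3091 - \left(1 + \left(-8 + 9^{2} + 4 \cdot 9\right)\right) = -3091 - \left(1 + \left(-8 + 81 + 36\right)\right) = -3091 - \left(1 + 109\right) = -3091 - 110 = -3201$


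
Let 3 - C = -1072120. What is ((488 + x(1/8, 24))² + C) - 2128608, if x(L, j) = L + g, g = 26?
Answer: -50698271/64 ≈ -7.9216e+5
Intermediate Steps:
x(L, j) = 26 + L (x(L, j) = L + 26 = 26 + L)
C = 1072123 (C = 3 - 1*(-1072120) = 3 + 1072120 = 1072123)
((488 + x(1/8, 24))² + C) - 2128608 = ((488 + (26 + 1/8))² + 1072123) - 2128608 = ((488 + (26 + 1*(⅛)))² + 1072123) - 2128608 = ((488 + (26 + ⅛))² + 1072123) - 2128608 = ((488 + 209/8)² + 1072123) - 2128608 = ((4113/8)² + 1072123) - 2128608 = (16916769/64 + 1072123) - 2128608 = 85532641/64 - 2128608 = -50698271/64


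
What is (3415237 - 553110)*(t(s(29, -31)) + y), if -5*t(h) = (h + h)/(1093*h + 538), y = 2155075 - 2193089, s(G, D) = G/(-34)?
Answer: -7292380205523816/67025 ≈ -1.0880e+11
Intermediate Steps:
s(G, D) = -G/34 (s(G, D) = G*(-1/34) = -G/34)
y = -38014
t(h) = -2*h/(5*(538 + 1093*h)) (t(h) = -(h + h)/(5*(1093*h + 538)) = -2*h/(5*(538 + 1093*h)))
(3415237 - 553110)*(t(s(29, -31)) + y) = (3415237 - 553110)*(-2*(-1/34*29)/(2690 + 5465*(-1/34*29)) - 38014) = 2862127*(-2*(-29/34)/(2690 + 5465*(-29/34)) - 38014) = 2862127*(-2*(-29/34)/(2690 - 158485/34) - 38014) = 2862127*(-2*(-29/34)/(-67025/34) - 38014) = 2862127*(-2*(-29/34)*(-34/67025) - 38014) = 2862127*(-58/67025 - 38014) = 2862127*(-2547888408/67025) = -7292380205523816/67025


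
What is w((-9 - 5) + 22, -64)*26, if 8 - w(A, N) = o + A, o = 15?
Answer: -390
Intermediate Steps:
w(A, N) = -7 - A (w(A, N) = 8 - (15 + A) = 8 + (-15 - A) = -7 - A)
w((-9 - 5) + 22, -64)*26 = (-7 - ((-9 - 5) + 22))*26 = (-7 - (-14 + 22))*26 = (-7 - 1*8)*26 = (-7 - 8)*26 = -15*26 = -390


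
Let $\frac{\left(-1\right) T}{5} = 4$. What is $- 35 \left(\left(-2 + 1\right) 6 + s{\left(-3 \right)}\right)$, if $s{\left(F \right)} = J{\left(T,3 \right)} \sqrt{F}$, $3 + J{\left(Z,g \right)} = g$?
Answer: $210$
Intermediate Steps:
$T = -20$ ($T = \left(-5\right) 4 = -20$)
$J{\left(Z,g \right)} = -3 + g$
$s{\left(F \right)} = 0$ ($s{\left(F \right)} = \left(-3 + 3\right) \sqrt{F} = 0 \sqrt{F} = 0$)
$- 35 \left(\left(-2 + 1\right) 6 + s{\left(-3 \right)}\right) = - 35 \left(\left(-2 + 1\right) 6 + 0\right) = - 35 \left(\left(-1\right) 6 + 0\right) = - 35 \left(-6 + 0\right) = \left(-35\right) \left(-6\right) = 210$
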